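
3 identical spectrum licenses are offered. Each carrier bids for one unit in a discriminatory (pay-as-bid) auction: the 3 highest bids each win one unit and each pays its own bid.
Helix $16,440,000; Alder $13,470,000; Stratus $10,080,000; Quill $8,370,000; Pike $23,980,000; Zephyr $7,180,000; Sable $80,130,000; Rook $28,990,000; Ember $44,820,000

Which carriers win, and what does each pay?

Sorting: 80,130,000 (Sable), 44,820,000 (Ember), 28,990,000 (Rook), 23,980,000 (Pike), 16,440,000 (Helix), …
The 3 highest are Sable, Ember, Rook.
Each winner pays its own bid: Sable $80,130,000, Ember $44,820,000, Rook $28,990,000.

Sable $80,130,000, Ember $44,820,000, Rook $28,990,000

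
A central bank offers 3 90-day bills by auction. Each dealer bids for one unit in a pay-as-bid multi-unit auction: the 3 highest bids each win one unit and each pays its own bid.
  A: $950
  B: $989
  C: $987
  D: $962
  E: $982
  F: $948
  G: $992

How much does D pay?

D pays $0

Sorting: 992 (G), 989 (B), 987 (C), 982 (E), 962 (D), …
Winners (3 units): G, B, C.
D does not win → $0.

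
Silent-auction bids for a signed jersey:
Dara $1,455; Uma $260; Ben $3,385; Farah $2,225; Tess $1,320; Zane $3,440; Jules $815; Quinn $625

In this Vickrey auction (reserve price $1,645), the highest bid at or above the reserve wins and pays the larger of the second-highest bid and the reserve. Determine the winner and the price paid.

Zane pays $3,385

Bids ranked: 3,440 (Zane) > 3,385 (Ben) > 2,225 (Farah) > 1,455 (Dara) > 1,320 (Tess) > 815 (Jules) > …
Highest eligible bid: Zane at $3,440.
max(second-highest $3,385, reserve $1,645) = $3,385; the reserve does not bind.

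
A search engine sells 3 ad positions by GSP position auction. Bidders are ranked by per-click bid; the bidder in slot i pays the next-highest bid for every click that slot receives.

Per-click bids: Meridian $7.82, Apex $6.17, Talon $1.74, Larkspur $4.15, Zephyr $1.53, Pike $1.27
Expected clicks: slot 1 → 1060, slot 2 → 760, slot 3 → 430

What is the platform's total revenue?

Sorting advertisers: $7.82 (Meridian) > $6.17 (Apex) > $4.15 (Larkspur) > $1.74 (Talon) > …
Slot 1: Meridian pays $6.17 × 1060 = $6540.20
Slot 2: Apex pays $4.15 × 760 = $3154.00
Slot 3: Larkspur pays $1.74 × 430 = $748.20
Total = $10442.40

Total revenue: $10442.40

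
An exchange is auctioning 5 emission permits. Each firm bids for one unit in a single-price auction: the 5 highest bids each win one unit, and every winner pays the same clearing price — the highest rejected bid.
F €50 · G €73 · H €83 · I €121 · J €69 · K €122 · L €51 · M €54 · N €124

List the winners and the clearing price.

Ordering the bids: 124 (N), 122 (K), 121 (I), 83 (H), 73 (G), 69 (J), 54 (M), …
Winners (5 units): N, K, I, H, G.
Clearing price = highest rejected bid = €69.

N, K, I, H, G; each pays €69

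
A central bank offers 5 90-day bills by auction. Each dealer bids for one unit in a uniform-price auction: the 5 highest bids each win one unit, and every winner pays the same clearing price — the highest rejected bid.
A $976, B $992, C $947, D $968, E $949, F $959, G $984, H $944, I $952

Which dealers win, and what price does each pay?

Ordering the bids: 992 (B), 984 (G), 976 (A), 968 (D), 959 (F), 952 (I), 949 (E), …
Top 5: B, G, A, D, F.
Highest unsuccessful bid: $952 → clearing price.

B, G, A, D, F; each pays $952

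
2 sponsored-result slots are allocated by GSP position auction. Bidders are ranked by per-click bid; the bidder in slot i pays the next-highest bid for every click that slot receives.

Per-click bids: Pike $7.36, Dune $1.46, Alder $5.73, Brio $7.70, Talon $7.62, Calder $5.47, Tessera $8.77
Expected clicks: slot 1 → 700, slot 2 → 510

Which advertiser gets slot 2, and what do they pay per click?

Per-click bids in order: $8.77 (Tessera) > $7.70 (Brio) > $7.62 (Talon) > …
Slot 2 goes to the second-ranked bidder, Brio, who pays the next bid down: $7.62/click.

Brio; $7.62 per click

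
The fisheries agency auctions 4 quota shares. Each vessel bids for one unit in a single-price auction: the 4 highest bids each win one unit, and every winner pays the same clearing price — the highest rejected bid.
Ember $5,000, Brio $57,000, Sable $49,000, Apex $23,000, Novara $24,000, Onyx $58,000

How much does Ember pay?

Sorting: 58,000 (Onyx), 57,000 (Brio), 49,000 (Sable), 24,000 (Novara), 23,000 (Apex), 5,000 (Ember)
Top 4: Onyx, Brio, Sable, Novara.
Highest unsuccessful bid: $23,000 → clearing price.
Ember does not win → pays $0.

Ember pays $0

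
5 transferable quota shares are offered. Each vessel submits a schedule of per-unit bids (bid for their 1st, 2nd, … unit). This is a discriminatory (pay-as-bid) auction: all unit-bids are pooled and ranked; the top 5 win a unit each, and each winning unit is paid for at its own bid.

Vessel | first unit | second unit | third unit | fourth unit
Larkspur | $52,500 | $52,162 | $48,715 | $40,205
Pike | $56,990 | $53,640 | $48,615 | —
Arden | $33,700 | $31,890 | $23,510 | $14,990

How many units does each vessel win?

Larkspur 3, Pike 2

All unit-bids, highest first — top 5: 56,990 (Pike-1), 53,640 (Pike-2), 52,500 (Larkspur-1), 52,162 (Larkspur-2), 48,715 (Larkspur-3)
Next rejected bid: $48,615 (not a price — pay-as-bid).
Allocation: Larkspur 3, Pike 2.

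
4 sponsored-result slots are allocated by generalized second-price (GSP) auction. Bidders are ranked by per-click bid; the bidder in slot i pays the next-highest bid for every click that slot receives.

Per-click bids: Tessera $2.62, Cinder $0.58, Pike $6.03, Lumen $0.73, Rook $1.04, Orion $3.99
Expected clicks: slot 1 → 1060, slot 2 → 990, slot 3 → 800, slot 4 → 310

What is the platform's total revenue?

Total revenue: $7881.50

Sorting advertisers: $6.03 (Pike) > $3.99 (Orion) > $2.62 (Tessera) > $1.04 (Rook) > $0.73 (Lumen) > …
Slot 1: Pike pays $3.99 × 1060 = $4229.40
Slot 2: Orion pays $2.62 × 990 = $2593.80
Slot 3: Tessera pays $1.04 × 800 = $832.00
Slot 4: Rook pays $0.73 × 310 = $226.30
Total = $7881.50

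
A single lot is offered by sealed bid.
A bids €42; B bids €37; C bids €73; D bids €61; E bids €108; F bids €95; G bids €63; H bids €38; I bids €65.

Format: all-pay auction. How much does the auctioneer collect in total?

Total revenue: €582

Rule: the highest bidder wins the item, but every bidder pays their own bid.
Bids ranked: 108 (E) > 95 (F) > 73 (C) > 65 (I) > 63 (G) > 61 (D) > …
E wins with the top bid; all bids are sunk regardless.
Every bidder forfeits their bid regardless of winning.
Revenue = 42 + 37 + 73 + 61 + 108 + 95 + 63 + 38 + 65 = €582.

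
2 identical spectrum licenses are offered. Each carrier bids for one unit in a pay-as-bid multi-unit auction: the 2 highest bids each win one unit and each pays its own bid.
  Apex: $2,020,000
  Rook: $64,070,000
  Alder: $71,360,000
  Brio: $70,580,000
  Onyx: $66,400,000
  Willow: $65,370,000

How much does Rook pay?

Rook pays $0

Sorting: 71,360,000 (Alder), 70,580,000 (Brio), 66,400,000 (Onyx), 65,370,000 (Willow), …
Top 2: Alder, Brio.
Rook does not win → $0.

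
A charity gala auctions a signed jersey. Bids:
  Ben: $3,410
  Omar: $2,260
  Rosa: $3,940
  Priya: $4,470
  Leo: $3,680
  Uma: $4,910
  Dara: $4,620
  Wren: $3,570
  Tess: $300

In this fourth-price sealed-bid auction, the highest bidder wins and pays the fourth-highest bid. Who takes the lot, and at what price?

Sorting bids: 4,910 (Uma) > 4,620 (Dara) > 4,470 (Priya) > 3,940 (Rosa) > 3,680 (Leo) > 3,570 (Wren) > …
Uma is highest; pays the fourth-highest bid, $3,940.

Uma pays $3,940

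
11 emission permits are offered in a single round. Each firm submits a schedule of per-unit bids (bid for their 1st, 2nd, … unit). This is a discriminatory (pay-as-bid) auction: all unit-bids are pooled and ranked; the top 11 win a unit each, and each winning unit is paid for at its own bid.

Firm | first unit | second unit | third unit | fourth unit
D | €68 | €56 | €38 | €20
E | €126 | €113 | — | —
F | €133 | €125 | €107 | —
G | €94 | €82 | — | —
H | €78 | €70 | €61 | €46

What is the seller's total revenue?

All unit-bids, highest first — top 11: 133 (F-1), 126 (E-1), 125 (F-2), 113 (E-2), 107 (F-3), 94 (G-1), 82 (G-2), 78 (H-1), 70 (H-2), 68 (D-1), 61 (H-3)
Next rejected bid: €56 (not a price — pay-as-bid).
Each winning unit pays its own bid.
Revenue = 133 + 126 + 125 + 113 + 107 + 94 + 82 + 78 + 70 + 68 + 61 = €1,057.

Total revenue: €1,057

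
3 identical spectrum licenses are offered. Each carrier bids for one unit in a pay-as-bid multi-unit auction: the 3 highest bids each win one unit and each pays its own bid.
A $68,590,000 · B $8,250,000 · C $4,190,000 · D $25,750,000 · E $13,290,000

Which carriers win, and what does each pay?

A $68,590,000, D $25,750,000, E $13,290,000

Bids ranked high→low: 68,590,000 (A), 25,750,000 (D), 13,290,000 (E), 8,250,000 (B), 4,190,000 (C)
The 3 highest are A, D, E.
Each winner pays its own bid: A $68,590,000, D $25,750,000, E $13,290,000.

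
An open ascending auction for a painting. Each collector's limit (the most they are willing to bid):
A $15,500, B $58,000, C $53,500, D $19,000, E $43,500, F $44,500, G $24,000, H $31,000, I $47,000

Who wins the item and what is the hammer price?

Rule: the price rises until one bidder remains; the winner pays the price at which the last rival dropped out.
Limits in order: 58,000 (B) > 53,500 (C) > 47,000 (I) > 44,500 (F) > 43,500 (E) > 31,000 (H) > …
Bidding ends when C exits at $53,500; B takes it.

B wins at $53,500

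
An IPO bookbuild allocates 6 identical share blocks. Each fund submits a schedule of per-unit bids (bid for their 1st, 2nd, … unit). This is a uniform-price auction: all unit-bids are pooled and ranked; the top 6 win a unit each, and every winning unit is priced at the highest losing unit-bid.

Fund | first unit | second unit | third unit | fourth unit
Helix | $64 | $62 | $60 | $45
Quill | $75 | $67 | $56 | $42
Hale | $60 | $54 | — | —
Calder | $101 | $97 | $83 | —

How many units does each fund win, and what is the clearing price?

Merging the schedules and taking the best 6: 101 (Calder-1), 97 (Calder-2), 83 (Calder-3), 75 (Quill-1), 67 (Quill-2), 64 (Helix-1)
First bid not allocated: $62.
Allocation: Calder 3, Helix 1, Quill 2.

Calder 3, Helix 1, Quill 2; clearing price $62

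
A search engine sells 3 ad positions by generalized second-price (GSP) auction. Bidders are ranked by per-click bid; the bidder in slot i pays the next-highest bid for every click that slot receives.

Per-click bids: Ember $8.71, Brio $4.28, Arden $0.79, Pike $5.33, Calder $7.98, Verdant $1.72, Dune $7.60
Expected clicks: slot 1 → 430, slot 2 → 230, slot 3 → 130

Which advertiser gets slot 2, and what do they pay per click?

Sorting advertisers: $8.71 (Ember) > $7.98 (Calder) > $7.60 (Dune) > $5.33 (Pike) > …
Slot 2 goes to the second-ranked bidder, Calder, who pays the next bid down: $7.60/click.

Calder; $7.60 per click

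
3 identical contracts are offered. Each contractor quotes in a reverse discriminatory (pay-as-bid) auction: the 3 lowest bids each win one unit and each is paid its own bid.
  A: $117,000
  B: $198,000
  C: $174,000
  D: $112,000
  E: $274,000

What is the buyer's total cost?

Sorting: 112,000 (D), 117,000 (A), 174,000 (C), 198,000 (B), 274,000 (E)
Winners (3 units): D, A, C.
Total cost = 112,000 + 117,000 + 174,000 = $403,000.

Total cost: $403,000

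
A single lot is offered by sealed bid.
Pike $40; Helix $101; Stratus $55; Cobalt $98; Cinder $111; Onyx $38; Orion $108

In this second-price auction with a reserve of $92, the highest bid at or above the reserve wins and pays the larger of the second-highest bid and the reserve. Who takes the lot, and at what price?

Sorting bids: 111 (Cinder) > 108 (Orion) > 101 (Helix) > 98 (Cobalt) > 55 (Stratus) > 40 (Pike) > …
Highest eligible bid: Cinder at $111.
max(second-highest $108, reserve $92) = $108; the reserve does not bind.

Cinder pays $108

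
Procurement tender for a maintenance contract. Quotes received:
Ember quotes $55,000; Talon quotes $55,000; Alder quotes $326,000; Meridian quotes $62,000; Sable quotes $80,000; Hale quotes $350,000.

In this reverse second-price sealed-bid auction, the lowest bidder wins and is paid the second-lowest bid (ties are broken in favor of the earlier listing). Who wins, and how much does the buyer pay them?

Sorting bids: 55,000 (Ember) < 55,000 (Talon) < 62,000 (Meridian) < 80,000 (Sable) < 326,000 (Alder) < 350,000 (Hale)
Ember and Talon tie at $55,000; tie-break gives it to Ember.
Ember wins with the lowest bid; price is set by the runner-up at $55,000.

Ember is paid $55,000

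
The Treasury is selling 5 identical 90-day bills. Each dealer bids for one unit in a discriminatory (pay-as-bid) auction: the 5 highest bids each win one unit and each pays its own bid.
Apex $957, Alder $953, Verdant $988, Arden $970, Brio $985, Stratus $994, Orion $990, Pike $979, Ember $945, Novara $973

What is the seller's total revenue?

Total revenue: $4,936

Sorting: 994 (Stratus), 990 (Orion), 988 (Verdant), 985 (Brio), 979 (Pike), 973 (Novara), 970 (Arden), …
Winners (5 units): Stratus, Orion, Verdant, Brio, Pike.
Total revenue = 994 + 990 + 988 + 985 + 979 = $4,936.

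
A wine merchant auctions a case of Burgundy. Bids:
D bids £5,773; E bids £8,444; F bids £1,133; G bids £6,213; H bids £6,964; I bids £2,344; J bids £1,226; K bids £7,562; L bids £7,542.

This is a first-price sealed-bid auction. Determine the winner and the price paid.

First-price sealed-bid auction: the highest bidder wins and pays their own bid.
Bids in order: 8,444 (E) > 7,562 (K) > 7,542 (L) > 6,964 (H) > 6,213 (G) > 5,773 (D) > …
First-price: E pays what they bid, £8,444.

E pays £8,444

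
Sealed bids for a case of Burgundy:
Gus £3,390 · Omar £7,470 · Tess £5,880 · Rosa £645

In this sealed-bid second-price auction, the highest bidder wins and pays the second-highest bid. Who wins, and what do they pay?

Sorting bids: 7,470 (Omar) > 5,880 (Tess) > 3,390 (Gus) > 645 (Rosa)
Omar wins with the highest bid; price is set by the runner-up at £5,880.

Omar pays £5,880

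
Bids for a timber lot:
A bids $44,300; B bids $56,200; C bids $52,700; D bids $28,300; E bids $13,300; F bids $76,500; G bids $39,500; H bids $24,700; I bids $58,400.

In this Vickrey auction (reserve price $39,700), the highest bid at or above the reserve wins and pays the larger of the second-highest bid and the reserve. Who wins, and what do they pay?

Bids ranked: 76,500 (F) > 58,400 (I) > 56,200 (B) > 52,700 (C) > 44,300 (A) > 39,500 (G) > …
F has the top bid at or above the reserve ($76,500).
max(second-highest $58,400, reserve $39,700) = $58,400; the reserve does not bind.

F pays $58,400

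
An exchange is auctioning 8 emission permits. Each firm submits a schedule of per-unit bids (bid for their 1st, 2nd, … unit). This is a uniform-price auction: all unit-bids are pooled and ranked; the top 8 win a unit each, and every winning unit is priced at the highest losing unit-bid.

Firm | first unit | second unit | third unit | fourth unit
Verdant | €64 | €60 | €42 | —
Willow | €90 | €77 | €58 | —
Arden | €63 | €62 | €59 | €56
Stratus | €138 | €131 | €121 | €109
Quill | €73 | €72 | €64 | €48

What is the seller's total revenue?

Pooled unit-bids ranked (top 8): 138 (Stratus-1), 131 (Stratus-2), 121 (Stratus-3), 109 (Stratus-4), 90 (Willow-1), 77 (Willow-2), 73 (Quill-1), 72 (Quill-2)
The (k+1)-th unit-bid is €64.
Allocation: Quill 2, Stratus 4, Willow 2. Every unit priced at €64.
Revenue = 8 × 64 = €512.

Total revenue: €512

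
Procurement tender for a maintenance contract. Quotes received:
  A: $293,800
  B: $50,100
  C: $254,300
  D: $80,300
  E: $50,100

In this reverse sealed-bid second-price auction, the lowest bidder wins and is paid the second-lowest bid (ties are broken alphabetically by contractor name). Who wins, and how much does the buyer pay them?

B is paid $50,100

Rule: the lowest bidder wins and is paid the second-lowest bid.
Bids ranked: 50,100 (B) < 50,100 (E) < 80,300 (D) < 254,300 (C) < 293,800 (A)
Tie at $50,100 → B wins by tie-break.
B is lowest; is paid the second-lowest bid, $50,100.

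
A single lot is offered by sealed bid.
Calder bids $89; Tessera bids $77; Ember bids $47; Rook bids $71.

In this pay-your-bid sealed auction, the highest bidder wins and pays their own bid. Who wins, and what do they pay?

Bids in order: 89 (Calder) > 77 (Tessera) > 71 (Rook) > 47 (Ember)
First-price: Calder pays what they bid, $89.

Calder pays $89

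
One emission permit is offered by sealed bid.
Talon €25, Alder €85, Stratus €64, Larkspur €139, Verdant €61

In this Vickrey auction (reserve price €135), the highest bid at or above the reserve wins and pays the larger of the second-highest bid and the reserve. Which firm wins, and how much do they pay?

Larkspur pays €135

Rule: the highest bid at or above the reserve wins and pays the larger of the second-highest bid and the reserve.
Sorting bids: 139 (Larkspur) > 85 (Alder) > 64 (Stratus) > 61 (Verdant) > 25 (Talon)
Larkspur has the top bid at or above the reserve (€139).
max(second-highest €85, reserve €135) = €135.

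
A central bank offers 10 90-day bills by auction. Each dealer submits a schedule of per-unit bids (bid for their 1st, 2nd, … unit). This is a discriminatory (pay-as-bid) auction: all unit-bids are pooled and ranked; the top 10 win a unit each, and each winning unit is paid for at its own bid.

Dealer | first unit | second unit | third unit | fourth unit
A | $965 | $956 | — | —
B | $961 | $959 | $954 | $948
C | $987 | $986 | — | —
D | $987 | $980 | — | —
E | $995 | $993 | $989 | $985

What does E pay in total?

Pooled unit-bids ranked (top 10): 995 (E-1), 993 (E-2), 989 (E-3), 987 (C-1), 987 (D-1), 986 (C-2), 985 (E-4), 980 (D-2), 965 (A-1), 961 (B-1)
Next rejected bid: $959 (not a price — pay-as-bid).
E's winning unit-bids: 995 + 993 + 989 + 985 = $3,962.

E pays $3,962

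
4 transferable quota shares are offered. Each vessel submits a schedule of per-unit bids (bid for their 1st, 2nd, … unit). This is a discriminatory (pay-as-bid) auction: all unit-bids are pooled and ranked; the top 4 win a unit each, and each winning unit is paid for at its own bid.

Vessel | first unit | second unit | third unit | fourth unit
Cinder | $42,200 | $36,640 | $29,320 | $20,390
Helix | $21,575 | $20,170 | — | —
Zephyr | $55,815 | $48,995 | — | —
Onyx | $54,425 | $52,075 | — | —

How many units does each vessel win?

Onyx 2, Zephyr 2

Pooled unit-bids ranked (top 4): 55,815 (Zephyr-1), 54,425 (Onyx-1), 52,075 (Onyx-2), 48,995 (Zephyr-2)
Next rejected bid: $42,200 (not a price — pay-as-bid).
Allocation: Onyx 2, Zephyr 2.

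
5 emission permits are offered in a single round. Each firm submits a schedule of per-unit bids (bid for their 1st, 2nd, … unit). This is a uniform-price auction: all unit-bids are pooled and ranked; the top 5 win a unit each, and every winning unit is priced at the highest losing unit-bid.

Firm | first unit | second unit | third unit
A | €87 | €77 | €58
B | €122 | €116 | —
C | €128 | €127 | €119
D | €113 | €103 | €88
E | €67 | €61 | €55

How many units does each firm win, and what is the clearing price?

B 2, C 3; clearing price €113

All unit-bids, highest first — top 5: 128 (C-1), 127 (C-2), 122 (B-1), 119 (C-3), 116 (B-2)
Highest rejected unit-bid = €113.
Allocation: B 2, C 3.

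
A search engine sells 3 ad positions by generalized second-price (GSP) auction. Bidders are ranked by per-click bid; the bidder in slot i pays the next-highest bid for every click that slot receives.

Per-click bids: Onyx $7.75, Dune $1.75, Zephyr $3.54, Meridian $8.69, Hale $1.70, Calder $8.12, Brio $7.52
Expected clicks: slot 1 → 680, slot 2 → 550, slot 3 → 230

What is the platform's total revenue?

Per-click bids in order: $8.69 (Meridian) > $8.12 (Calder) > $7.75 (Onyx) > $7.52 (Brio) > …
Slot 1: Meridian pays $8.12 × 680 = $5521.60
Slot 2: Calder pays $7.75 × 550 = $4262.50
Slot 3: Onyx pays $7.52 × 230 = $1729.60
Total = $11513.70

Total revenue: $11513.70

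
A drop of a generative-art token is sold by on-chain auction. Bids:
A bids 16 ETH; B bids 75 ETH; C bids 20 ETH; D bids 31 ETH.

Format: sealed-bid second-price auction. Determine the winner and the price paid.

Bids ranked: 75 (B) > 31 (D) > 20 (C) > 16 (A)
B wins with the highest bid; price is set by the runner-up at 31 ETH.

B pays 31 ETH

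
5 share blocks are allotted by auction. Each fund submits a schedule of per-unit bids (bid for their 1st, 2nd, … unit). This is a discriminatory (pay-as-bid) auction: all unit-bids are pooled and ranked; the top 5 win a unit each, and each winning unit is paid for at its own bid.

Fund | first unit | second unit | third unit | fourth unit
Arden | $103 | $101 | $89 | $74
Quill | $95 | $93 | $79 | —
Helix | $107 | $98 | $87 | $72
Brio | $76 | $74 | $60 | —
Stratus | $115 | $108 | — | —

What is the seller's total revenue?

Pooled unit-bids ranked (top 5): 115 (Stratus-1), 108 (Stratus-2), 107 (Helix-1), 103 (Arden-1), 101 (Arden-2)
Next rejected bid: $98 (not a price — pay-as-bid).
Each winning unit pays its own bid.
Revenue = 115 + 108 + 107 + 103 + 101 = $534.

Total revenue: $534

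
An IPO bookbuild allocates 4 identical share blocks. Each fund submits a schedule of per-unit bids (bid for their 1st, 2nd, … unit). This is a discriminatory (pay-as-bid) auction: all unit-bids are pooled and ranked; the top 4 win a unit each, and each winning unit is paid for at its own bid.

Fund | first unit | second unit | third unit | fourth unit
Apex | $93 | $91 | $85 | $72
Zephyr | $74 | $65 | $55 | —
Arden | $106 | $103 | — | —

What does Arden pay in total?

Merging the schedules and taking the best 4: 106 (Arden-1), 103 (Arden-2), 93 (Apex-1), 91 (Apex-2)
Next rejected bid: $85 (not a price — pay-as-bid).
Arden's winning unit-bids: 106 + 103 = $209.

Arden pays $209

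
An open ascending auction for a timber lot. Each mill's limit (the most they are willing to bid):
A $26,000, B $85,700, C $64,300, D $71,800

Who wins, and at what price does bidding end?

Sorting limits: 85,700 (B) > 71,800 (D) > 64,300 (C) > 26,000 (A)
Once the price passes $71,800, only B is left; the hammer falls at D's limit of $71,800.

B wins at $71,800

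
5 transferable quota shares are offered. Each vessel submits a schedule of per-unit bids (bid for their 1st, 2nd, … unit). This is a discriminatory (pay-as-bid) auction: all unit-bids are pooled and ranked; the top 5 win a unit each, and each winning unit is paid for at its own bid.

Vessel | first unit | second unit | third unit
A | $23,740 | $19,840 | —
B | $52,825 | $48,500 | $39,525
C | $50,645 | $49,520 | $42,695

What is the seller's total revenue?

Total revenue: $244,185

Merging the schedules and taking the best 5: 52,825 (B-1), 50,645 (C-1), 49,520 (C-2), 48,500 (B-2), 42,695 (C-3)
Next rejected bid: $39,525 (not a price — pay-as-bid).
Each winning unit pays its own bid.
Revenue = 52,825 + 50,645 + 49,520 + 48,500 + 42,695 = $244,185.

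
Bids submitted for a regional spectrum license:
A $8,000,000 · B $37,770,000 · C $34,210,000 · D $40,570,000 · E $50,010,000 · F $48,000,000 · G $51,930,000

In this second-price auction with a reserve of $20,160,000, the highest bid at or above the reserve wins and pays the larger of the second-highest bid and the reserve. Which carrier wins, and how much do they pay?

G pays $50,010,000

Bids in order: 51,930,000 (G) > 50,010,000 (E) > 48,000,000 (F) > 40,570,000 (D) > 37,770,000 (B) > 34,210,000 (C) > …
Highest eligible bid: G at $51,930,000.
Second-highest bid $50,010,000 exceeds the reserve $20,160,000 → payment $50,010,000.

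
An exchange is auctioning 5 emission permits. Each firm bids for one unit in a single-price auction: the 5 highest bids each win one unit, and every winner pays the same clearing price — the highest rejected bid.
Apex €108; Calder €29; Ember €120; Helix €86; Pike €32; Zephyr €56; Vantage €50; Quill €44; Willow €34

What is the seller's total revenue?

Bids ranked high→low: 120 (Ember), 108 (Apex), 86 (Helix), 56 (Zephyr), 50 (Vantage), 44 (Quill), 34 (Willow), …
Winners (5 units): Ember, Apex, Helix, Zephyr, Vantage.
Clearing price = highest rejected bid = €44.
Total revenue = 5 × €44 = €220.

Total revenue: €220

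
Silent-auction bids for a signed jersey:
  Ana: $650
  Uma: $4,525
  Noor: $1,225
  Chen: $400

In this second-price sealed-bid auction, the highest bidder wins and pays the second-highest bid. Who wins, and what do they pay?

Bids ranked: 4,525 (Uma) > 1,225 (Noor) > 650 (Ana) > 400 (Chen)
Second-price: Uma pays Noor's bid of $1,225.

Uma pays $1,225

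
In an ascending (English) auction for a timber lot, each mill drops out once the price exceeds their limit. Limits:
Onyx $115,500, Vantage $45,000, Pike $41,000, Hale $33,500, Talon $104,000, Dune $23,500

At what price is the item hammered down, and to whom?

Onyx wins at $104,000

Open ascending-bid auction: the price rises until one bidder remains; the winner pays the price at which the last rival dropped out.
Sorting limits: 115,500 (Onyx) > 104,000 (Talon) > 45,000 (Vantage) > 41,000 (Pike) > 33,500 (Hale) > 23,500 (Dune)
Bidding ends when Talon exits at $104,000; Onyx takes it.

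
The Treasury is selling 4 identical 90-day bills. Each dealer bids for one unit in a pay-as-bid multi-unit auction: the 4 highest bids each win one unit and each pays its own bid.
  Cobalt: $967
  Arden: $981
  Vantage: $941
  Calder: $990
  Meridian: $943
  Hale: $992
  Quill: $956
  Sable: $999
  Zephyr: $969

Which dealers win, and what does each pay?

Ordering the bids: 999 (Sable), 992 (Hale), 990 (Calder), 981 (Arden), 969 (Zephyr), 967 (Cobalt), …
Top 4: Sable, Hale, Calder, Arden.
Each winner pays its own bid: Sable $999, Hale $992, Calder $990, Arden $981.

Sable $999, Hale $992, Calder $990, Arden $981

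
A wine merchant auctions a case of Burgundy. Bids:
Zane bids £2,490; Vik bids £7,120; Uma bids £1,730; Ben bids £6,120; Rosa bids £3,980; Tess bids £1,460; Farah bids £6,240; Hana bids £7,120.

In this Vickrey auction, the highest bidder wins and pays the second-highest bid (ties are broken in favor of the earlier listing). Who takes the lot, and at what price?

Vik pays £7,120

Bids ranked: 7,120 (Vik) > 7,120 (Hana) > 6,240 (Farah) > 6,120 (Ben) > 3,980 (Rosa) > 2,490 (Zane) > …
Vik and Hana tie at £7,120; tie-break gives it to Vik.
Vik wins with the highest bid; price is set by the runner-up at £7,120.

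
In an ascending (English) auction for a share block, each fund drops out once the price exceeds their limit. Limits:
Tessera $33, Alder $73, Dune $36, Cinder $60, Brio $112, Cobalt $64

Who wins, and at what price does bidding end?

Limits ranked: 112 (Brio) > 73 (Alder) > 64 (Cobalt) > 60 (Cinder) > 36 (Dune) > 33 (Tessera)
Bidding ends when Alder exits at $73; Brio takes it.

Brio wins at $73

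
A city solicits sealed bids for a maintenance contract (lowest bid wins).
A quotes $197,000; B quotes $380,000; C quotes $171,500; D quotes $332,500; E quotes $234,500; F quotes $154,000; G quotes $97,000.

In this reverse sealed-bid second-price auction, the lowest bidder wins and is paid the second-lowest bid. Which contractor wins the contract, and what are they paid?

G is paid $154,000

Reverse sealed-bid second-price auction: the lowest bidder wins and is paid the second-lowest bid.
Bids in order: 97,000 (G) < 154,000 (F) < 171,500 (C) < 197,000 (A) < 234,500 (E) < 332,500 (D) < …
G wins with the lowest bid; price is set by the runner-up at $154,000.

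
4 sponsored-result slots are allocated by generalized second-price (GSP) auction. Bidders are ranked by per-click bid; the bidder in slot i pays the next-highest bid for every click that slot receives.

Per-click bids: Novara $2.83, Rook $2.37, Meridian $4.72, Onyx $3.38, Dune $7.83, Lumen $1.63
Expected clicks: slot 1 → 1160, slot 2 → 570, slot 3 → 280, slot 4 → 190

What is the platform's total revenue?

Per-click bids in order: $7.83 (Dune) > $4.72 (Meridian) > $3.38 (Onyx) > $2.83 (Novara) > $2.37 (Rook) > …
Slot 1: Dune pays $4.72 × 1160 = $5475.20
Slot 2: Meridian pays $3.38 × 570 = $1926.60
Slot 3: Onyx pays $2.83 × 280 = $792.40
Slot 4: Novara pays $2.37 × 190 = $450.30
Total = $8644.50

Total revenue: $8644.50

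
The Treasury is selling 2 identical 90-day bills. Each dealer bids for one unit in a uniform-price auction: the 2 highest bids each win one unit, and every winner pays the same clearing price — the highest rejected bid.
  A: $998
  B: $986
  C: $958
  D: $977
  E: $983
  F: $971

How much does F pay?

Sorting: 998 (A), 986 (B), 983 (E), 977 (D), …
Top 2: A, B.
Highest unsuccessful bid: $983 → clearing price.
F does not win → pays $0.

F pays $0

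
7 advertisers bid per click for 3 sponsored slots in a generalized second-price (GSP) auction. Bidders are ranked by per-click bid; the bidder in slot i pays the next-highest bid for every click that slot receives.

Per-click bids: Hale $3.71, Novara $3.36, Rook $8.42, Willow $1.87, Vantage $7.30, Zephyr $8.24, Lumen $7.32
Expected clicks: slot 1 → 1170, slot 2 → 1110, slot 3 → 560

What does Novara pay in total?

Ranked by bid: $8.42 (Rook) > $8.24 (Zephyr) > $7.32 (Lumen) > $7.30 (Vantage) > …
Novara ranks below slot 3 → no slot, pays nothing.

Novara pays $0.00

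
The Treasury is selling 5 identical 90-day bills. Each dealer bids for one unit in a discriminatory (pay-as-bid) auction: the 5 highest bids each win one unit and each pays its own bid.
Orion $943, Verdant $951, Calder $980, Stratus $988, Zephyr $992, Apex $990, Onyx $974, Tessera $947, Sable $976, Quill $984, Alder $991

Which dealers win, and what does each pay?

Zephyr $992, Alder $991, Apex $990, Stratus $988, Quill $984

Bids ranked high→low: 992 (Zephyr), 991 (Alder), 990 (Apex), 988 (Stratus), 984 (Quill), 980 (Calder), 976 (Sable), …
Winners (5 units): Zephyr, Alder, Apex, Stratus, Quill.
Each winner pays its own bid: Zephyr $992, Alder $991, Apex $990, Stratus $988, Quill $984.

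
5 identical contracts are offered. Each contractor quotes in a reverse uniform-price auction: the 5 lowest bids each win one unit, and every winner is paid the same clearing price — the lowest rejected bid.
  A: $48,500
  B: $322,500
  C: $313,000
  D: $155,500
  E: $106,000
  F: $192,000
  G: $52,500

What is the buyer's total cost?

Bids ranked low→high: 48,500 (A), 52,500 (G), 106,000 (E), 155,500 (D), 192,000 (F), 313,000 (C), 322,500 (B)
The 5 lowest are A, G, E, D, F.
Lowest unsuccessful bid: $313,000 → clearing price.
Total cost = 5 × $313,000 = $1,565,000.

Total cost: $1,565,000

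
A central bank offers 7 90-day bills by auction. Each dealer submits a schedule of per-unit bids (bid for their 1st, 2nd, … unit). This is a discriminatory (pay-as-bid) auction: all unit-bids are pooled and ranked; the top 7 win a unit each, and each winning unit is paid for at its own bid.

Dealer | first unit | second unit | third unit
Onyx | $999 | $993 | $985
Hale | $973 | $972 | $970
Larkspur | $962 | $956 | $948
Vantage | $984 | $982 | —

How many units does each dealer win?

Merging the schedules and taking the best 7: 999 (Onyx-1), 993 (Onyx-2), 985 (Onyx-3), 984 (Vantage-1), 982 (Vantage-2), 973 (Hale-1), 972 (Hale-2)
Next rejected bid: $970 (not a price — pay-as-bid).
Allocation: Hale 2, Onyx 3, Vantage 2.

Hale 2, Onyx 3, Vantage 2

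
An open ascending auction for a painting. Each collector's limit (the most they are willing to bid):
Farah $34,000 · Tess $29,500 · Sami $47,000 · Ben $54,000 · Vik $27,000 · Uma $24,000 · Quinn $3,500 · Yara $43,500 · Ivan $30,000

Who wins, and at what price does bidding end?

Ben wins at $47,000

Limits ranked: 54,000 (Ben) > 47,000 (Sami) > 43,500 (Yara) > 34,000 (Farah) > 30,000 (Ivan) > 29,500 (Tess) > …
Sami is the last rival to drop out, at $47,000; Ben remains and wins at that price.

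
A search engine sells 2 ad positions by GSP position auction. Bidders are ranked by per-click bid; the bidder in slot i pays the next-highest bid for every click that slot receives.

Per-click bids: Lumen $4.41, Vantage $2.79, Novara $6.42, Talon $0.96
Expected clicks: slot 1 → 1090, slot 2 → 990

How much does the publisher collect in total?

Total revenue: $7569.00

Sorting advertisers: $6.42 (Novara) > $4.41 (Lumen) > $2.79 (Vantage) > …
Slot 1: Novara pays $4.41 × 1090 = $4806.90
Slot 2: Lumen pays $2.79 × 990 = $2762.10
Total = $7569.00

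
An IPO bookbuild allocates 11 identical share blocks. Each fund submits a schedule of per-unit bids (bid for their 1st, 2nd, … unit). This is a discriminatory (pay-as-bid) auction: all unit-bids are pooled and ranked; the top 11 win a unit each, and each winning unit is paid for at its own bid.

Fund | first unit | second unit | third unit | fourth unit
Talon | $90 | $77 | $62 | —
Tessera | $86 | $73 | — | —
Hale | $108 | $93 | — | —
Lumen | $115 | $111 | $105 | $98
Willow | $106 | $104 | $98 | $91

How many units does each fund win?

All unit-bids, highest first — top 11: 115 (Lumen-1), 111 (Lumen-2), 108 (Hale-1), 106 (Willow-1), 105 (Lumen-3), 104 (Willow-2), 98 (Lumen-4), 98 (Willow-3), 93 (Hale-2), 91 (Willow-4), 90 (Talon-1)
Next rejected bid: $86 (not a price — pay-as-bid).
Allocation: Hale 2, Lumen 4, Talon 1, Willow 4.

Hale 2, Lumen 4, Talon 1, Willow 4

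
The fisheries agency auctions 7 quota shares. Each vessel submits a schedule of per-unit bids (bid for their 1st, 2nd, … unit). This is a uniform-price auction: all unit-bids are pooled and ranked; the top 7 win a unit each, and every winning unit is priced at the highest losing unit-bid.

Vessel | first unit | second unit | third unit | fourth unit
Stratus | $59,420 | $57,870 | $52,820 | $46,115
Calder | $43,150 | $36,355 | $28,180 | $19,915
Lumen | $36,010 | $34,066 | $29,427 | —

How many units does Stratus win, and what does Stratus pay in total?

Merging the schedules and taking the best 7: 59,420 (Stratus-1), 57,870 (Stratus-2), 52,820 (Stratus-3), 46,115 (Stratus-4), 43,150 (Calder-1), 36,355 (Calder-2), 36,010 (Lumen-1)
The (k+1)-th unit-bid is $34,066.
Stratus wins 4 unit(s) at $34,066 each.

Stratus: 4 units, pays $136,264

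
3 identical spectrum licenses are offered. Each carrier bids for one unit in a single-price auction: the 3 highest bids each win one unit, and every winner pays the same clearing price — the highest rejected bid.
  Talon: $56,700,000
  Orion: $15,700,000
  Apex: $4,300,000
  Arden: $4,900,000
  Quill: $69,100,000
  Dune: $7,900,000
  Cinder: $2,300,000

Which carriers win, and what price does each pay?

Sorting: 69,100,000 (Quill), 56,700,000 (Talon), 15,700,000 (Orion), 7,900,000 (Dune), 4,900,000 (Arden), …
The 3 highest are Quill, Talon, Orion.
First losing bid is Dune's $7,900,000, which sets the uniform price.

Quill, Talon, Orion; each pays $7,900,000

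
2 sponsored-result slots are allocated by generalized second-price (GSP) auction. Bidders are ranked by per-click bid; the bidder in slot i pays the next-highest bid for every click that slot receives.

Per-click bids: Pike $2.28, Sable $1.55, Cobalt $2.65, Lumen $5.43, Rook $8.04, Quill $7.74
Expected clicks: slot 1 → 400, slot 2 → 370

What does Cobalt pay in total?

Cobalt pays $0.00

Ranked by bid: $8.04 (Rook) > $7.74 (Quill) > $5.43 (Lumen) > …
Cobalt ranks below slot 2 → no slot, pays nothing.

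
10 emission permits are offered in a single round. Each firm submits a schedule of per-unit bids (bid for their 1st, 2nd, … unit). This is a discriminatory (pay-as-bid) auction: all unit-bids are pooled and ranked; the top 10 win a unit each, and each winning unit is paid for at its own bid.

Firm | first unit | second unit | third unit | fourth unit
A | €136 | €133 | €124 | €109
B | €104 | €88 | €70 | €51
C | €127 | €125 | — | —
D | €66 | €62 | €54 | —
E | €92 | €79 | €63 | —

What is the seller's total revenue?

All unit-bids, highest first — top 10: 136 (A-1), 133 (A-2), 127 (C-1), 125 (C-2), 124 (A-3), 109 (A-4), 104 (B-1), 92 (E-1), 88 (B-2), 79 (E-2)
Next rejected bid: €70 (not a price — pay-as-bid).
Each winning unit pays its own bid.
Revenue = 136 + 133 + 127 + 125 + 124 + 109 + 104 + 92 + 88 + 79 = €1,117.

Total revenue: €1,117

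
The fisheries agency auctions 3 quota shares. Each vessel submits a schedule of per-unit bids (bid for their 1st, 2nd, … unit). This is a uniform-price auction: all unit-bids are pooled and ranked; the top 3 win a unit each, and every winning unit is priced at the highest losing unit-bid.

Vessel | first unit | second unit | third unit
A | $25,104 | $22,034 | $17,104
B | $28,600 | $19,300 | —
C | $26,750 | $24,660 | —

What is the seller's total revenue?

Total revenue: $73,980

All unit-bids, highest first — top 3: 28,600 (B-1), 26,750 (C-1), 25,104 (A-1)
Highest rejected unit-bid = $24,660.
Allocation: A 1, B 1, C 1. Every unit priced at $24,660.
Revenue = 3 × 24,660 = $73,980.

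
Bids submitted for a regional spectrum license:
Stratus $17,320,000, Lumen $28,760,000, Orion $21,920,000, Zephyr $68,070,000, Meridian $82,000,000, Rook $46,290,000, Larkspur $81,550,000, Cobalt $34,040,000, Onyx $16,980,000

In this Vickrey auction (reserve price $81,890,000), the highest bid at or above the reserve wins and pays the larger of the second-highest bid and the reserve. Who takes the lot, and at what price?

Vickrey auction (reserve price $81,890,000): the highest bid at or above the reserve wins and pays the larger of the second-highest bid and the reserve.
Sorting bids: 82,000,000 (Meridian) > 81,550,000 (Larkspur) > 68,070,000 (Zephyr) > 46,290,000 (Rook) > 34,040,000 (Cobalt) > 28,760,000 (Lumen) > …
Highest eligible bid: Meridian at $82,000,000.
Second-highest bid $81,550,000 is below the reserve $81,890,000, so the reserve binds → payment $81,890,000.

Meridian pays $81,890,000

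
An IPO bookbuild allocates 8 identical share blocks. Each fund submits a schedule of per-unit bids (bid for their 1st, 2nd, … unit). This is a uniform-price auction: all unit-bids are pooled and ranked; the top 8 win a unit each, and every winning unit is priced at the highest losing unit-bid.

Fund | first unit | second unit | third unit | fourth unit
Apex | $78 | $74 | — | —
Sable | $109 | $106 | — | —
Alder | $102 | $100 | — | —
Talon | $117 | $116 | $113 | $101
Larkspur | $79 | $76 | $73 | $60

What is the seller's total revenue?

Merging the schedules and taking the best 8: 117 (Talon-1), 116 (Talon-2), 113 (Talon-3), 109 (Sable-1), 106 (Sable-2), 102 (Alder-1), 101 (Talon-4), 100 (Alder-2)
First bid not allocated: $79.
Allocation: Alder 2, Sable 2, Talon 4. Every unit priced at $79.
Revenue = 8 × 79 = $632.

Total revenue: $632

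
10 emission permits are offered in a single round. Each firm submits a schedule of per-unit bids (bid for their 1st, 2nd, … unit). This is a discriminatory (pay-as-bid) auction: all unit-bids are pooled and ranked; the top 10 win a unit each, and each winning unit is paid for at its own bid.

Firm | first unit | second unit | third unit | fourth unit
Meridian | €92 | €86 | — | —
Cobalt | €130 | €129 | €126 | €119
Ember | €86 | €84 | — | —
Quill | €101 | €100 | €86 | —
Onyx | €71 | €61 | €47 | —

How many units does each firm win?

Cobalt 4, Ember 1, Meridian 2, Quill 3

All unit-bids, highest first — top 10: 130 (Cobalt-1), 129 (Cobalt-2), 126 (Cobalt-3), 119 (Cobalt-4), 101 (Quill-1), 100 (Quill-2), 92 (Meridian-1), 86 (Meridian-2), 86 (Ember-1), 86 (Quill-3)
Next rejected bid: €84 (not a price — pay-as-bid).
Allocation: Cobalt 4, Ember 1, Meridian 2, Quill 3.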